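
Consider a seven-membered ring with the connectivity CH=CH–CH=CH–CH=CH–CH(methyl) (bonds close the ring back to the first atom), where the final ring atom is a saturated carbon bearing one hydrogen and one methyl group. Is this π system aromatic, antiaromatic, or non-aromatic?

Non-aromatic

The CH(methyl) position has four σ bonds — that saturated carbon is sp³ and has no p orbital in the ring π system — so the cyclic conjugation is interrupted.
A ring that is not fully conjugated cannot be aromatic or antiaromatic regardless of its π-electron count.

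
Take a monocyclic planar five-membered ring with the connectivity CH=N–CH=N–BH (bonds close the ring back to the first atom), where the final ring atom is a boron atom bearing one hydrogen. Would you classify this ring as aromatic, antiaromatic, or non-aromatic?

Antiaromatic

The p orbitals form a continuous loop: the double-bond atoms are sp², each contributing one p electron; the doubly-bonded nitrogens are pyridine-type — their lone pairs lie in the ring plane, leaving one electron in the p orbital; the boron has an empty p orbital. The ring is fully conjugated.
Counting π electrons: 2 × 2 = 4 from the double-bond units + 0 from the BH atom = 4.
4 = 4(1); a planar, fully conjugated 4n system is antiaromatic.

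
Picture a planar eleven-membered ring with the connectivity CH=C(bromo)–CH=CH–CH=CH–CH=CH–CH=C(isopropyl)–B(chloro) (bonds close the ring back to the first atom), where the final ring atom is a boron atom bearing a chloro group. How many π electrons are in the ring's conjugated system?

All ring atoms are sp² and supply a p orbital to the ring (the double-bond atoms are sp², each contributing one p electron; the boron has an empty p orbital); the conjugation is uninterrupted.
Tallying contributions gives 5 × 2 = 10 from the double-bond units + 0 from the B(chloro) atom = 10.

10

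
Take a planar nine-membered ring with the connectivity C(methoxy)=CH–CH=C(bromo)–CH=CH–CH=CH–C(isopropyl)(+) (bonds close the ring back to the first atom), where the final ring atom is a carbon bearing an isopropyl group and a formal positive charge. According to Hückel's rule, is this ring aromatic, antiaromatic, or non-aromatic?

Antiaromatic

Every ring atom contributes a p orbital perpendicular to the ring (each doubly-bonded ring atom is sp² with one p-orbital electron; the carbocation has an empty p orbital), so the π system is cyclic and fully conjugated.
Adding the contributions, 4 × 2 = 8 from the double-bond units + 0 from the C(isopropyl)(+) atom = 8.
8 = 4(2); a planar, fully conjugated 4n system is antiaromatic.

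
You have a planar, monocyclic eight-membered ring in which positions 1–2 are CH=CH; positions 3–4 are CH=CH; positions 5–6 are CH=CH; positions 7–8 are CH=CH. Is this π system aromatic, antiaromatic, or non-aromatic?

Every ring atom contributes a p orbital perpendicular to the ring (each doubly-bonded ring atom is sp² with one p-orbital electron), so the π system is cyclic and fully conjugated.
Adding the contributions, 4 × 2 = 8 from the 4 double-bond units.
With 8 = 4·2 π electrons, Hückel's rule classifies the planar ring as antiaromatic.
(This ring is cyclooctatetraene.)

Antiaromatic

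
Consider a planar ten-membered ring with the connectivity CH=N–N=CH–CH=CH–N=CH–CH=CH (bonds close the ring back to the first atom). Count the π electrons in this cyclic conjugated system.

The p orbitals form a continuous loop: every atom in a ring double bond is sp² and brings one electron to the p orbital; the doubly-bonded nitrogens are pyridine-type — their lone pairs lie in the ring plane, leaving one electron in the p orbital. The ring is fully conjugated.
π-electron count: 5 × 2 = 10 from the 5 double-bond units.

10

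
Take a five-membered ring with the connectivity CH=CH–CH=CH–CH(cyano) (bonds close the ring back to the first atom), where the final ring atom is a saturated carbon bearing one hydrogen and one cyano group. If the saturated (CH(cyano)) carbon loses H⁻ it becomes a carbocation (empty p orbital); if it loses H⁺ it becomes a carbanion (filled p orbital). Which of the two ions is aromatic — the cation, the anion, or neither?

The anion

In both ions every ring atom is sp² and contributes a p orbital, so both rings are fully conjugated.
Cation: 2 × 2 + 0 = 4 π electrons → 4(1), antiaromatic.
Anion: 2 × 2 + 2 = 6 π electrons → 4(1)+2, aromatic.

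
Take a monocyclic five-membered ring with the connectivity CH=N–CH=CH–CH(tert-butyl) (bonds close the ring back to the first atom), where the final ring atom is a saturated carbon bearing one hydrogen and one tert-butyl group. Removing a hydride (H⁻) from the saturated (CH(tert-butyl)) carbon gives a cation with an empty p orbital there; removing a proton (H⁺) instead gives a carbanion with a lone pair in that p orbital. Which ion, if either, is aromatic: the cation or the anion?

Once that carbon is sp², every ring atom has a p orbital and both ions are fully conjugated.
Cation: 2 × 2 + 0 = 4 π electrons → 4(1), antiaromatic.
Anion: 2 × 2 + 2 = 6 π electrons → 4(1)+2, aromatic.

The anion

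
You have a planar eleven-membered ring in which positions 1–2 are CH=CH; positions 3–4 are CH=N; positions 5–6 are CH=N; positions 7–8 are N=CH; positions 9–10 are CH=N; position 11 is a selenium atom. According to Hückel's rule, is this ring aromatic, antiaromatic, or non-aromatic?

The p orbitals form a continuous loop: the double-bond atoms are sp², each contributing one p electron; the doubly-bonded nitrogens are pyridine-type — their lone pairs lie in the ring plane, leaving one electron in the p orbital; the selenium donates one lone pair from its p orbital. The ring is fully conjugated.
Tallying contributions gives 5 × 2 = 10 from the double-bond units + 2 from the Se atom = 12.
A 4n π count (12, n = 3) in a planar conjugated ring means antiaromatic.

Antiaromatic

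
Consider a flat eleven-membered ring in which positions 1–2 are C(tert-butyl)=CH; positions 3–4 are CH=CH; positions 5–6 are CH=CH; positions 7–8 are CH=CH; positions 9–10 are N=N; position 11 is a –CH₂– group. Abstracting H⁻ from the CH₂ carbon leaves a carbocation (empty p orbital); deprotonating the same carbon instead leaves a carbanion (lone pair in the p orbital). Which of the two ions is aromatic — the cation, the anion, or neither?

The cation

In either ion the ring is fully conjugated: every atom, including the new sp² carbon, supplies a p orbital.
Cation: 5 × 2 + 0 = 10 π electrons → 4(2)+2, aromatic.
Anion: 5 × 2 + 2 = 12 π electrons → 4(3), antiaromatic.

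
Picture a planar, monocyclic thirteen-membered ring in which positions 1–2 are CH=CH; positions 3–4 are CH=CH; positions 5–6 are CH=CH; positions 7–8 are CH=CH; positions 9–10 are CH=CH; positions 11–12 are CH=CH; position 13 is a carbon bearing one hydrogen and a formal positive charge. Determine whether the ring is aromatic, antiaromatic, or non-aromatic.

The p orbitals form a continuous loop: the double-bond atoms are sp², each contributing one p electron; the carbocation has an empty p orbital. The ring is fully conjugated.
Tallying contributions gives 6 × 2 = 12 from the double-bond units + 0 from the CH(+) atom = 12.
A 4n π count (12, n = 3) in a planar conjugated ring means antiaromatic.

Antiaromatic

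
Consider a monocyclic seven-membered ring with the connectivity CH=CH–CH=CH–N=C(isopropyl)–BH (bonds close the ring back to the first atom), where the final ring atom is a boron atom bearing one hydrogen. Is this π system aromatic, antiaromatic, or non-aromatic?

Every ring atom contributes a p orbital perpendicular to the ring (the double-bond atoms are sp², each contributing one p electron; each =N– nitrogen is pyridine-type (lone pair in the sp² plane, one electron in the p orbital); the boron has an empty p orbital), so the π system is cyclic and fully conjugated.
Tallying contributions gives 3 × 2 = 6 from the double-bond units + 0 from the BH atom = 6.
6 = 4(1) + 2, which satisfies Hückel's 4n+2 rule.

Aromatic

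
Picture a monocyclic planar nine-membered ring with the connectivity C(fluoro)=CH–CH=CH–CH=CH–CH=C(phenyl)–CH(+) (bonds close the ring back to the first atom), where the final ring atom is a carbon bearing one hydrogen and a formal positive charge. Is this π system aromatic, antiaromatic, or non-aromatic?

Antiaromatic

The p orbitals form a continuous loop: every atom in a ring double bond is sp² and brings one electron to the p orbital; the carbocation has an empty p orbital. The ring is fully conjugated.
Tallying contributions gives 4 × 2 = 8 from the double-bond units + 0 from the CH(+) atom = 8.
With 8 = 4·2 π electrons, Hückel's rule classifies the planar ring as antiaromatic.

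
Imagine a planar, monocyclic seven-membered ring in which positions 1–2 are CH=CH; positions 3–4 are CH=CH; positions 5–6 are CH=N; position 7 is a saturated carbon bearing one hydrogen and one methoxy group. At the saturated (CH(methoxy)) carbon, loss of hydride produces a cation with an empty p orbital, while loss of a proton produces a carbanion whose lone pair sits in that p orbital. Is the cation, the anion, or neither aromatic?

The cation

Once that carbon is sp², every ring atom has a p orbital and both ions are fully conjugated.
Cation: 3 × 2 + 0 = 6 π electrons → 4(1)+2, aromatic.
Anion: 3 × 2 + 2 = 8 π electrons → 4(2), antiaromatic.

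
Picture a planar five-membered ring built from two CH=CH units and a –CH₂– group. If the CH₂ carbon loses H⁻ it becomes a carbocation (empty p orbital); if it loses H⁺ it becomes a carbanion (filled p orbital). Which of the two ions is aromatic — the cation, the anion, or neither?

The anion

Both ions have a continuous loop of p orbitals — each ring atom is sp².
Cation: 2 × 2 + 0 = 4 π electrons → 4(1), antiaromatic.
Anion: 2 × 2 + 2 = 6 π electrons → 4(1)+2, aromatic.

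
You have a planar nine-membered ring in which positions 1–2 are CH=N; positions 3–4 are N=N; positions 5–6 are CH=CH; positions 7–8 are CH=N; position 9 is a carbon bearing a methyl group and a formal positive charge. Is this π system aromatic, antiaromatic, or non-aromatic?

All ring atoms are sp² and supply a p orbital to the ring (each doubly-bonded ring atom is sp² with one p-orbital electron; the doubly-bonded nitrogens are pyridine-type — their lone pairs lie in the ring plane, leaving one electron in the p orbital; the carbocation has an empty p orbital); the conjugation is uninterrupted.
Counting π electrons: 4 × 2 = 8 from the double-bond units + 0 from the C(methyl)(+) atom = 8.
A 4n π count (8, n = 2) in a planar conjugated ring means antiaromatic.

Antiaromatic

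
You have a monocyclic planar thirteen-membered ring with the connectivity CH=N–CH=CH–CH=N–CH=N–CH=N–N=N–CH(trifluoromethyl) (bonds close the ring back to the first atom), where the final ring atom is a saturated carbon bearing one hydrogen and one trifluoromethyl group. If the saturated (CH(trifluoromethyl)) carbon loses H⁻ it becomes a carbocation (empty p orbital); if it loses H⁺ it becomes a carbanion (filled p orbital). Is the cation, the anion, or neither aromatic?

Once that carbon is sp², every ring atom has a p orbital and both ions are fully conjugated.
Cation: 6 × 2 + 0 = 12 π electrons → 4(3), antiaromatic.
Anion: 6 × 2 + 2 = 14 π electrons → 4(3)+2, aromatic.

The anion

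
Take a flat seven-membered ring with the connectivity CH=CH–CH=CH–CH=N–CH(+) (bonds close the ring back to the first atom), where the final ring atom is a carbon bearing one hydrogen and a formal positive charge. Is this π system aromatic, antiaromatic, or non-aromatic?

All ring atoms are sp² and supply a p orbital to the ring (each doubly-bonded ring atom is sp² with one p-orbital electron; each sp² =N– keeps its lone pair in-plane and puts one electron into the π system; the carbocation has an empty p orbital); the conjugation is uninterrupted.
Tallying contributions gives 3 × 2 = 6 from the double-bond units + 0 from the CH(+) atom = 6.
Since 6 = 4·1 + 2, the ring meets the 4n+2 criterion.

Aromatic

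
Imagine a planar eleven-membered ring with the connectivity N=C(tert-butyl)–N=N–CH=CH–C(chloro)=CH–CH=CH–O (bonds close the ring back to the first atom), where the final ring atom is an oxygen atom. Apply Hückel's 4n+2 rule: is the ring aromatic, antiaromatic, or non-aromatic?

The p orbitals form a continuous loop: every atom in a ring double bond is sp² and brings one electron to the p orbital; each sp² =N– keeps its lone pair in-plane and puts one electron into the π system; the oxygen donates one lone pair from its p orbital. The ring is fully conjugated.
Counting π electrons: 5 × 2 = 10 from the double-bond units + 2 from the O atom = 12.
12 = 4(3); a planar, fully conjugated 4n system is antiaromatic.

Antiaromatic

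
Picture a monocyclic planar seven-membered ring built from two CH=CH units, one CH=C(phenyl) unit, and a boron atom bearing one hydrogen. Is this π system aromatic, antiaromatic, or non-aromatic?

Aromatic

The p orbitals form a continuous loop: each doubly-bonded ring atom is sp² with one p-orbital electron; the boron has an empty p orbital. The ring is fully conjugated.
π-electron count: 3 × 2 = 6 from the double-bond units + 0 from the BH atom = 6.
That gives a 4n+2 count (6, n = 1).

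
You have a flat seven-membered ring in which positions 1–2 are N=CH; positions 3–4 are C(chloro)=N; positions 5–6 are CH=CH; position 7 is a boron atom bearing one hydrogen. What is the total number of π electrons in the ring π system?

6

Every ring atom contributes a p orbital perpendicular to the ring (the double-bond atoms are sp², each contributing one p electron; each =N– nitrogen is pyridine-type (lone pair in the sp² plane, one electron in the p orbital); the boron has an empty p orbital), so the π system is cyclic and fully conjugated.
π-electron count: 3 × 2 = 6 from the double-bond units + 0 from the BH atom = 6.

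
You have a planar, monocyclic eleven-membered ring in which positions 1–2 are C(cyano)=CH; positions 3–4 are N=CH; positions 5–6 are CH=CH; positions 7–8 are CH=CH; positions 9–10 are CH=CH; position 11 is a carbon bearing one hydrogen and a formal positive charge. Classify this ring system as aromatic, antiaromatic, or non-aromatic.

Every ring atom contributes a p orbital perpendicular to the ring (the double-bond atoms are sp², each contributing one p electron; each =N– nitrogen is pyridine-type (lone pair in the sp² plane, one electron in the p orbital); the carbocation has an empty p orbital), so the π system is cyclic and fully conjugated.
Adding the contributions, 5 × 2 = 10 from the double-bond units + 0 from the CH(+) atom = 10.
Since 10 = 4·2 + 2, the ring meets the 4n+2 criterion.

Aromatic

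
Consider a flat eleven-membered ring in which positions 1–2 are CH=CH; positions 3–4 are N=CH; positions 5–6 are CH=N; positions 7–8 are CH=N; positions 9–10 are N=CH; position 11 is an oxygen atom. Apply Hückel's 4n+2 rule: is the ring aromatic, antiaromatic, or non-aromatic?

Antiaromatic

The p orbitals form a continuous loop: each doubly-bonded ring atom is sp² with one p-orbital electron; each =N– nitrogen is pyridine-type (lone pair in the sp² plane, one electron in the p orbital); the oxygen donates one lone pair from its p orbital. The ring is fully conjugated.
Adding the contributions, 5 × 2 = 10 from the double-bond units + 2 from the O atom = 12.
A 4n π count (12, n = 3) in a planar conjugated ring means antiaromatic.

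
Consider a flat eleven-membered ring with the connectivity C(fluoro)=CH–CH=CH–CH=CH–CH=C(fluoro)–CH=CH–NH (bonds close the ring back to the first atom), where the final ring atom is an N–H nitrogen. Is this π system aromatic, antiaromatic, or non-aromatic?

Check conjugation: the double-bond atoms are sp², each contributing one p electron; the pyrrole-type nitrogen donates its lone pair from the p orbital — every position has a p orbital, so the cyclic π system is continuous.
Adding the contributions, 5 × 2 = 10 from the double-bond units + 2 from the NH atom = 12.
With 12 = 4·3 π electrons, Hückel's rule classifies the planar ring as antiaromatic.

Antiaromatic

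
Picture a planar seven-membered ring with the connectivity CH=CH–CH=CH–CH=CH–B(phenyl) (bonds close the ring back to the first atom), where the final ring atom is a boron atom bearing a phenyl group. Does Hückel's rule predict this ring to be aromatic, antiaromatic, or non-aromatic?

All ring atoms are sp² and supply a p orbital to the ring (each doubly-bonded ring atom is sp² with one p-orbital electron; the boron has an empty p orbital); the conjugation is uninterrupted.
Adding the contributions, 3 × 2 = 6 from the double-bond units + 0 from the B(phenyl) atom = 6.
6 = 4(1) + 2, which satisfies Hückel's 4n+2 rule.

Aromatic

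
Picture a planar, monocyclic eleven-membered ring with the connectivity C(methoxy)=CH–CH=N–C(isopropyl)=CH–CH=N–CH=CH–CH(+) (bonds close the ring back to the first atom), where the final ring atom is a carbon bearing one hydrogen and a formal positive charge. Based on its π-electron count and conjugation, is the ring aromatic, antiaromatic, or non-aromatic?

Aromatic

The p orbitals form a continuous loop: the double-bond atoms are sp², each contributing one p electron; the doubly-bonded nitrogens are pyridine-type — their lone pairs lie in the ring plane, leaving one electron in the p orbital; the carbocation has an empty p orbital. The ring is fully conjugated.
π-electron count: 5 × 2 = 10 from the double-bond units + 0 from the CH(+) atom = 10.
With 10 π electrons (n = 2), the Hückel 4n+2 condition holds.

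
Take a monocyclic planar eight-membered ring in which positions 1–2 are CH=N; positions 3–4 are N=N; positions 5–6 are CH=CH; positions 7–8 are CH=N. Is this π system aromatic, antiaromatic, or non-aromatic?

All ring atoms are sp² and supply a p orbital to the ring (the double-bond atoms are sp², each contributing one p electron; the doubly-bonded nitrogens are pyridine-type — their lone pairs lie in the ring plane, leaving one electron in the p orbital); the conjugation is uninterrupted.
π-electron count: 4 × 2 = 8 from the 4 double-bond units.
8 is a 4n count (n = 2), so the planar conjugated ring is antiaromatic.

Antiaromatic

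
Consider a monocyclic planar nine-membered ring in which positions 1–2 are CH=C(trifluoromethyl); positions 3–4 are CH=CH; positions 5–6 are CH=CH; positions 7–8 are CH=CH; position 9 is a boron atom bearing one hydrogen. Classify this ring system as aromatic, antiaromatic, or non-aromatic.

Antiaromatic

Every ring atom contributes a p orbital perpendicular to the ring (every atom in a ring double bond is sp² and brings one electron to the p orbital; the boron has an empty p orbital), so the π system is cyclic and fully conjugated.
Tallying contributions gives 4 × 2 = 8 from the double-bond units + 0 from the BH atom = 8.
With 8 = 4·2 π electrons, Hückel's rule classifies the planar ring as antiaromatic.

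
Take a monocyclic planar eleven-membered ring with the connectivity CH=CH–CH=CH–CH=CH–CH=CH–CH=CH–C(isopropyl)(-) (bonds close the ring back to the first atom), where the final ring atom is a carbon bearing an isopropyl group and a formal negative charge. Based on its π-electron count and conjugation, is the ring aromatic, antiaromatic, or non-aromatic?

Check conjugation: every atom in a ring double bond is sp² and brings one electron to the p orbital; the carbanion's lone pair occupies the p orbital — every position has a p orbital, so the cyclic π system is continuous.
Tallying contributions gives 5 × 2 = 10 from the double-bond units + 2 from the C(isopropyl)(-) atom = 12.
12 = 4(3); a planar, fully conjugated 4n system is antiaromatic.

Antiaromatic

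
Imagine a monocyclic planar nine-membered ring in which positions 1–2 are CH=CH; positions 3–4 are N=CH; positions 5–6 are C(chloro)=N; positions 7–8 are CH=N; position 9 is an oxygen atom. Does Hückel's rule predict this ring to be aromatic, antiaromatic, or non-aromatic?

Aromatic

The p orbitals form a continuous loop: the double-bond atoms are sp², each contributing one p electron; each sp² =N– keeps its lone pair in-plane and puts one electron into the π system; the oxygen donates one lone pair from its p orbital. The ring is fully conjugated.
Counting π electrons: 4 × 2 = 8 from the double-bond units + 2 from the O atom = 10.
Since 10 = 4·2 + 2, the ring meets the 4n+2 criterion.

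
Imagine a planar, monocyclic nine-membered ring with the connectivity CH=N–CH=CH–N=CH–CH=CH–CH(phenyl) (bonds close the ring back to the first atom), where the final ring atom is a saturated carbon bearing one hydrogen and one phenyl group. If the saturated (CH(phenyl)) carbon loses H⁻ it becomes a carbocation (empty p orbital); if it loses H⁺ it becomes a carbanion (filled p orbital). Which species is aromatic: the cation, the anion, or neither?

The anion

In either ion the ring is fully conjugated: every atom, including the new sp² carbon, supplies a p orbital.
Cation: 4 × 2 + 0 = 8 π electrons → 4(2), antiaromatic.
Anion: 4 × 2 + 2 = 10 π electrons → 4(2)+2, aromatic.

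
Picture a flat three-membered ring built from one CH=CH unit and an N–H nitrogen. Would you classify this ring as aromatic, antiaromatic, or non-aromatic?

The p orbitals form a continuous loop: every atom in a ring double bond is sp² and brings one electron to the p orbital; the pyrrole-type nitrogen donates its lone pair from the p orbital. The ring is fully conjugated.
Counting π electrons: 1 × 2 = 2 from the double-bond unit + 2 from the NH atom = 4.
With 4 = 4·1 π electrons, Hückel's rule classifies the planar ring as antiaromatic.

Antiaromatic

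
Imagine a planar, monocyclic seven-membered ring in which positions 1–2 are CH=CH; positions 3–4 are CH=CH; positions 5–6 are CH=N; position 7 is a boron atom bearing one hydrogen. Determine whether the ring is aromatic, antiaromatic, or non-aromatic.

All ring atoms are sp² and supply a p orbital to the ring (every atom in a ring double bond is sp² and brings one electron to the p orbital; each =N– nitrogen is pyridine-type (lone pair in the sp² plane, one electron in the p orbital); the boron has an empty p orbital); the conjugation is uninterrupted.
Counting π electrons: 3 × 2 = 6 from the double-bond units + 0 from the BH atom = 6.
With 6 π electrons (n = 1), the Hückel 4n+2 condition holds.

Aromatic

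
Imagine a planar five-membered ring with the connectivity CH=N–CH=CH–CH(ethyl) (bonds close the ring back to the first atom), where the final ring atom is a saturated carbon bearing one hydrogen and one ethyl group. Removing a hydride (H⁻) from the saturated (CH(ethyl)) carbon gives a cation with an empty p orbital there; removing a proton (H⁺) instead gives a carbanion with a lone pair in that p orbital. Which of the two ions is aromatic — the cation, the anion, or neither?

The anion

Both ions have a continuous loop of p orbitals — each ring atom is sp².
Cation: 2 × 2 + 0 = 4 π electrons → 4(1), antiaromatic.
Anion: 2 × 2 + 2 = 6 π electrons → 4(1)+2, aromatic.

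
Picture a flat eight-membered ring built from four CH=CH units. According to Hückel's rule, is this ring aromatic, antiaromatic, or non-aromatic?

Antiaromatic

Check conjugation: every atom in a ring double bond is sp² and brings one electron to the p orbital — every position has a p orbital, so the cyclic π system is continuous.
Tallying contributions gives 4 × 2 = 8 from the 4 double-bond units.
8 = 4(2); a planar, fully conjugated 4n system is antiaromatic.
This is cyclooctatetraene.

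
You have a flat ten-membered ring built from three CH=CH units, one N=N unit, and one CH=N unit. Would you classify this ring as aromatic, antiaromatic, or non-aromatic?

The p orbitals form a continuous loop: the double-bond atoms are sp², each contributing one p electron; each sp² =N– keeps its lone pair in-plane and puts one electron into the π system. The ring is fully conjugated.
Counting π electrons: 5 × 2 = 10 from the 5 double-bond units.
With 10 π electrons (n = 2), the Hückel 4n+2 condition holds.

Aromatic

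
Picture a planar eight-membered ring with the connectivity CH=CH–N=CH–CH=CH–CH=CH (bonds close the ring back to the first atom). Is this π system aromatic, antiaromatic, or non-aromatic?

Antiaromatic

Every ring atom contributes a p orbital perpendicular to the ring (the double-bond atoms are sp², each contributing one p electron; each =N– nitrogen is pyridine-type (lone pair in the sp² plane, one electron in the p orbital)), so the π system is cyclic and fully conjugated.
Tallying contributions gives 4 × 2 = 8 from the 4 double-bond units.
8 is a 4n count (n = 2), so the planar conjugated ring is antiaromatic.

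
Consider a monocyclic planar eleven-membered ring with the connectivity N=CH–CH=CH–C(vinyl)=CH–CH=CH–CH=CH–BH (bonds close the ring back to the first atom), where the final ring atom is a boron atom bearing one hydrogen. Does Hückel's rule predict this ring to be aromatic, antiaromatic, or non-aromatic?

Aromatic

All ring atoms are sp² and supply a p orbital to the ring (each doubly-bonded ring atom is sp² with one p-orbital electron; the doubly-bonded nitrogens are pyridine-type — their lone pairs lie in the ring plane, leaving one electron in the p orbital; the boron has an empty p orbital); the conjugation is uninterrupted.
Counting π electrons: 5 × 2 = 10 from the double-bond units + 0 from the BH atom = 10.
With 10 π electrons (n = 2), the Hückel 4n+2 condition holds.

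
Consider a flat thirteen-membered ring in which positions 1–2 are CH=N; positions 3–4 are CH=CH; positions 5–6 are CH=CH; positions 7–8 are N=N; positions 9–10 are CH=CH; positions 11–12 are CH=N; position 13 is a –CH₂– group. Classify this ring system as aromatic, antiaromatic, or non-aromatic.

Non-aromatic

Because the tetrahedral CH₂ carbon is sp³ and has no p orbital in the ring π system at the CH2 position, the π system cannot extend all the way around the ring.
Hückel's rule only applies to fully conjugated rings, so this one is simply non-aromatic.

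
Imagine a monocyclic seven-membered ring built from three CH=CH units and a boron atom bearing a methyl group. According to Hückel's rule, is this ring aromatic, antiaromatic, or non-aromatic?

Aromatic

Every ring atom contributes a p orbital perpendicular to the ring (the double-bond atoms are sp², each contributing one p electron; the boron has an empty p orbital), so the π system is cyclic and fully conjugated.
π-electron count: 3 × 2 = 6 from the double-bond units + 0 from the B(methyl) atom = 6.
That gives a 4n+2 count (6, n = 1).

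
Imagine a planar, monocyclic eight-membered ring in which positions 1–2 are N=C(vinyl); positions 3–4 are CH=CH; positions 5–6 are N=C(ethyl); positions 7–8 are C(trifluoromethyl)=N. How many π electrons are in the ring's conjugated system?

Every ring atom contributes a p orbital perpendicular to the ring (the double-bond atoms are sp², each contributing one p electron; each sp² =N– keeps its lone pair in-plane and puts one electron into the π system), so the π system is cyclic and fully conjugated.
Adding the contributions, 4 × 2 = 8 from the 4 double-bond units.

8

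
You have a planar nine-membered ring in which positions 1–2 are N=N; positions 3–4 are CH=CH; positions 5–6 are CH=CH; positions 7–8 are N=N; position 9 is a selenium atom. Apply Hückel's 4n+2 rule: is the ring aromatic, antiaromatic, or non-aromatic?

The p orbitals form a continuous loop: every atom in a ring double bond is sp² and brings one electron to the p orbital; the doubly-bonded nitrogens are pyridine-type — their lone pairs lie in the ring plane, leaving one electron in the p orbital; the selenium donates one lone pair from its p orbital. The ring is fully conjugated.
Tallying contributions gives 4 × 2 = 8 from the double-bond units + 2 from the Se atom = 10.
Since 10 = 4·2 + 2, the ring meets the 4n+2 criterion.

Aromatic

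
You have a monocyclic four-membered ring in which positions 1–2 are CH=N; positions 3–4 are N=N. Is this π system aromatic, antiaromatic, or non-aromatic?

The p orbitals form a continuous loop: each doubly-bonded ring atom is sp² with one p-orbital electron; each =N– nitrogen is pyridine-type (lone pair in the sp² plane, one electron in the p orbital). The ring is fully conjugated.
Counting π electrons: 2 × 2 = 4 from the 2 double-bond units.
A 4n π count (4, n = 1) in a planar conjugated ring means antiaromatic.

Antiaromatic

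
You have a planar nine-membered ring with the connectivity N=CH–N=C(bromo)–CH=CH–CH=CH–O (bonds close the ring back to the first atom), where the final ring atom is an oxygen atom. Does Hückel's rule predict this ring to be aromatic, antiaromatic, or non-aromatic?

Aromatic

The p orbitals form a continuous loop: each doubly-bonded ring atom is sp² with one p-orbital electron; each sp² =N– keeps its lone pair in-plane and puts one electron into the π system; the oxygen donates one lone pair from its p orbital. The ring is fully conjugated.
π-electron count: 4 × 2 = 8 from the double-bond units + 2 from the O atom = 10.
10 = 4(2) + 2, which satisfies Hückel's 4n+2 rule.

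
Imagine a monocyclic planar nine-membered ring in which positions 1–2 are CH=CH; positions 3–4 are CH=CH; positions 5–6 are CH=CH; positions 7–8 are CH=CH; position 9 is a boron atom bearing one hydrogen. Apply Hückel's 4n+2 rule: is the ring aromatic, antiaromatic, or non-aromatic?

Check conjugation: every atom in a ring double bond is sp² and brings one electron to the p orbital; the boron has an empty p orbital — every position has a p orbital, so the cyclic π system is continuous.
Adding the contributions, 4 × 2 = 8 from the double-bond units + 0 from the BH atom = 8.
8 is a 4n count (n = 2), so the planar conjugated ring is antiaromatic.

Antiaromatic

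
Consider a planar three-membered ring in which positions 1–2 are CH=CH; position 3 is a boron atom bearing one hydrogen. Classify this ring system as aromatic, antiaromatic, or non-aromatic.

Aromatic

Every ring atom contributes a p orbital perpendicular to the ring (the double-bond atoms are sp², each contributing one p electron; the boron has an empty p orbital), so the π system is cyclic and fully conjugated.
Adding the contributions, 1 × 2 = 2 from the double-bond unit + 0 from the BH atom = 2.
With 2 π electrons (n = 0), the Hückel 4n+2 condition holds.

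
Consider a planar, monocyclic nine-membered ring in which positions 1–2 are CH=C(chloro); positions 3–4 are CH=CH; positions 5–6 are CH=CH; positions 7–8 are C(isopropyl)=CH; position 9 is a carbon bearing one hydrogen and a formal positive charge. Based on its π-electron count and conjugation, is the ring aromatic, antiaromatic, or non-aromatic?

Antiaromatic

Every ring atom contributes a p orbital perpendicular to the ring (every atom in a ring double bond is sp² and brings one electron to the p orbital; the carbocation has an empty p orbital), so the π system is cyclic and fully conjugated.
Adding the contributions, 4 × 2 = 8 from the double-bond units + 0 from the CH(+) atom = 8.
8 = 4(2); a planar, fully conjugated 4n system is antiaromatic.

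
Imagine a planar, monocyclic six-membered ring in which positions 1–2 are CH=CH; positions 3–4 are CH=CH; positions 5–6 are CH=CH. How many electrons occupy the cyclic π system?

All ring atoms are sp² and supply a p orbital to the ring (each doubly-bonded ring atom is sp² with one p-orbital electron); the conjugation is uninterrupted.
Counting π electrons: 3 × 2 = 6 from the 3 double-bond units.

6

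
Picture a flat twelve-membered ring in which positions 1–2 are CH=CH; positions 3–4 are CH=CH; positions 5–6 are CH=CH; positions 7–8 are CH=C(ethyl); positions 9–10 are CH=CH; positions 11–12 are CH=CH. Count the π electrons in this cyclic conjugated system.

The p orbitals form a continuous loop: the double-bond atoms are sp², each contributing one p electron. The ring is fully conjugated.
Counting π electrons: 6 × 2 = 12 from the 6 double-bond units.

12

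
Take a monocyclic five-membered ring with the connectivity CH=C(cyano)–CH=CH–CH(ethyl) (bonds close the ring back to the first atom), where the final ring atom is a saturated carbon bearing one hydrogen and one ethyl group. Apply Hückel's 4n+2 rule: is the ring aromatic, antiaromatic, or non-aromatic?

Non-aromatic

The CH(ethyl) carbon is saturated: that saturated carbon is sp³ and has no p orbital in the ring π system. Conjugation is not continuous around the ring.
A ring that is not fully conjugated cannot be aromatic or antiaromatic regardless of its π-electron count.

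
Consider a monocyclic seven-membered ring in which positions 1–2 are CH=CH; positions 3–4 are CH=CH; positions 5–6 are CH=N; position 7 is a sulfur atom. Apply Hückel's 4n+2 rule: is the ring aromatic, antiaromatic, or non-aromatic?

Antiaromatic

The p orbitals form a continuous loop: every atom in a ring double bond is sp² and brings one electron to the p orbital; each =N– nitrogen is pyridine-type (lone pair in the sp² plane, one electron in the p orbital); the sulfur donates one lone pair from its p orbital. The ring is fully conjugated.
Counting π electrons: 3 × 2 = 6 from the double-bond units + 2 from the S atom = 8.
8 is a 4n count (n = 2), so the planar conjugated ring is antiaromatic.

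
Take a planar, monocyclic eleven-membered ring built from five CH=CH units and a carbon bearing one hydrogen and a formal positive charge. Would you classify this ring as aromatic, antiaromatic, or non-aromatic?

Aromatic

Check conjugation: the double-bond atoms are sp², each contributing one p electron; the carbocation has an empty p orbital — every position has a p orbital, so the cyclic π system is continuous.
Adding the contributions, 5 × 2 = 10 from the double-bond units + 0 from the CH(+) atom = 10.
10 = 4(2) + 2, which satisfies Hückel's 4n+2 rule.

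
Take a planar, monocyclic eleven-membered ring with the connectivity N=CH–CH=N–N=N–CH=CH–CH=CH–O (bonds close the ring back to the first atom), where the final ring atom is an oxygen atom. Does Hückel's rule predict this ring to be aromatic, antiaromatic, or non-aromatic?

Antiaromatic

All ring atoms are sp² and supply a p orbital to the ring (each doubly-bonded ring atom is sp² with one p-orbital electron; the doubly-bonded nitrogens are pyridine-type — their lone pairs lie in the ring plane, leaving one electron in the p orbital; the oxygen donates one lone pair from its p orbital); the conjugation is uninterrupted.
Counting π electrons: 5 × 2 = 10 from the double-bond units + 2 from the O atom = 12.
12 = 4(3); a planar, fully conjugated 4n system is antiaromatic.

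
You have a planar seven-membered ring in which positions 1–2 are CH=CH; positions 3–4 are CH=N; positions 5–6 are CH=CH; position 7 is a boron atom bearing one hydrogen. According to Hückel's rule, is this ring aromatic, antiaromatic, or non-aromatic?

Aromatic

Check conjugation: each doubly-bonded ring atom is sp² with one p-orbital electron; each =N– nitrogen is pyridine-type (lone pair in the sp² plane, one electron in the p orbital); the boron has an empty p orbital — every position has a p orbital, so the cyclic π system is continuous.
Adding the contributions, 3 × 2 = 6 from the double-bond units + 0 from the BH atom = 6.
With 6 π electrons (n = 1), the Hückel 4n+2 condition holds.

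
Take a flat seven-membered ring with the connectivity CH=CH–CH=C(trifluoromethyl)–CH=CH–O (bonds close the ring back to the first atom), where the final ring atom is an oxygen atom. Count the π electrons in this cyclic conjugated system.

The p orbitals form a continuous loop: each doubly-bonded ring atom is sp² with one p-orbital electron; the oxygen donates one lone pair from its p orbital. The ring is fully conjugated.
Adding the contributions, 3 × 2 = 6 from the double-bond units + 2 from the O atom = 8.

8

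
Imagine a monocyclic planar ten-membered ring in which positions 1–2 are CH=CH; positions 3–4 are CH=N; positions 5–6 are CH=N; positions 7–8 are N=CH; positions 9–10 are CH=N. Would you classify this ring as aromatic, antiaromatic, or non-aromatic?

Aromatic

All ring atoms are sp² and supply a p orbital to the ring (every atom in a ring double bond is sp² and brings one electron to the p orbital; the doubly-bonded nitrogens are pyridine-type — their lone pairs lie in the ring plane, leaving one electron in the p orbital); the conjugation is uninterrupted.
Adding the contributions, 5 × 2 = 10 from the 5 double-bond units.
With 10 π electrons (n = 2), the Hückel 4n+2 condition holds.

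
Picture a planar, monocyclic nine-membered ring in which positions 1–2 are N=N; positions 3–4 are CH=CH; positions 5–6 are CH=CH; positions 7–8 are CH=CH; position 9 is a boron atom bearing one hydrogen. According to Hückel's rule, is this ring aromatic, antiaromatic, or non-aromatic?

Every ring atom contributes a p orbital perpendicular to the ring (each doubly-bonded ring atom is sp² with one p-orbital electron; the doubly-bonded nitrogens are pyridine-type — their lone pairs lie in the ring plane, leaving one electron in the p orbital; the boron has an empty p orbital), so the π system is cyclic and fully conjugated.
π-electron count: 4 × 2 = 8 from the double-bond units + 0 from the BH atom = 8.
With 8 = 4·2 π electrons, Hückel's rule classifies the planar ring as antiaromatic.

Antiaromatic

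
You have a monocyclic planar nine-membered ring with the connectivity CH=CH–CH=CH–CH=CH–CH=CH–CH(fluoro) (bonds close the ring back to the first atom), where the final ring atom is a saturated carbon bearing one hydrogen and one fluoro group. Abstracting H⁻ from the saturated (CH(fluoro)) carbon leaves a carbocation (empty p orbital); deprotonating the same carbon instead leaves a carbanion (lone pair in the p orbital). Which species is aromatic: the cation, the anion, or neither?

The anion

Both ions have a continuous loop of p orbitals — each ring atom is sp².
Cation: 4 × 2 + 0 = 8 π electrons → 4(2), antiaromatic.
Anion: 4 × 2 + 2 = 10 π electrons → 4(2)+2, aromatic.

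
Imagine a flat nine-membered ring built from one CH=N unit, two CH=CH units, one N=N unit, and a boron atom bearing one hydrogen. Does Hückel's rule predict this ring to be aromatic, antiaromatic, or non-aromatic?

Antiaromatic

Every ring atom contributes a p orbital perpendicular to the ring (the double-bond atoms are sp², each contributing one p electron; each =N– nitrogen is pyridine-type (lone pair in the sp² plane, one electron in the p orbital); the boron has an empty p orbital), so the π system is cyclic and fully conjugated.
Adding the contributions, 4 × 2 = 8 from the double-bond units + 0 from the BH atom = 8.
8 is a 4n count (n = 2), so the planar conjugated ring is antiaromatic.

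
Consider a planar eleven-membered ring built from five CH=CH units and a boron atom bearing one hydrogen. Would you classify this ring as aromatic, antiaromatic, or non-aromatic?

All ring atoms are sp² and supply a p orbital to the ring (every atom in a ring double bond is sp² and brings one electron to the p orbital; the boron has an empty p orbital); the conjugation is uninterrupted.
Counting π electrons: 5 × 2 = 10 from the double-bond units + 0 from the BH atom = 10.
With 10 π electrons (n = 2), the Hückel 4n+2 condition holds.

Aromatic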